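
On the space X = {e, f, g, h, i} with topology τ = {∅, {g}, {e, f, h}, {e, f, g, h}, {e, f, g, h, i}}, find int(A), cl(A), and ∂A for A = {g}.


int(A) = {g}, cl(A) = {g, i}, ∂A = {i}.

Closed sets in (X, τ) are complements of opens:
  closed(X, τ) = {∅, {i}, {g, i}, {e, f, h, i}, {e, f, g, h, i}}.
int(A) = ⋃ {U ∈ τ : U ⊆ A}. Opens contained in A: ∅, {g}.
Taking the union of these: int(A) = {g}.
cl(A) = ⋂ {C closed : A ⊆ C}. Closed sets containing A: {g, i}, {e, f, g, h, i}.
Intersecting these: cl(A) = {g, i}.
∂A = cl(A) ∖ int(A) = {g, i} ∖ {g} = {i}.


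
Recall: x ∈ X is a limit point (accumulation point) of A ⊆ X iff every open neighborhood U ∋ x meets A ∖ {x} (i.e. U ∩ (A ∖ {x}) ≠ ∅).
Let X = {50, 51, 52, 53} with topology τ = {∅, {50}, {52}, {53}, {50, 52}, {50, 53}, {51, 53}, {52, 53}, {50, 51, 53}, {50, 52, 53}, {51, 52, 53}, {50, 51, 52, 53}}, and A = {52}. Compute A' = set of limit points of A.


A' = ∅

For each x ∈ X, list the open sets U ∈ τ with x ∈ U, then check whether U ∩ (A ∖ {x}) ≠ ∅ for every such U.
  x = 50: open {50} ∋ x has {50} ∩ (A ∖ {50}) = ∅, so x is NOT a limit point.
  x = 51: open {51, 53} ∋ x has {51, 53} ∩ (A ∖ {51}) = ∅, so x is NOT a limit point.
  x = 52: open {52} ∋ x has {52} ∩ (A ∖ {52}) = ∅, so x is NOT a limit point.
  x = 53: open {53} ∋ x has {53} ∩ (A ∖ {53}) = ∅, so x is NOT a limit point.
Collecting: A' = ∅.


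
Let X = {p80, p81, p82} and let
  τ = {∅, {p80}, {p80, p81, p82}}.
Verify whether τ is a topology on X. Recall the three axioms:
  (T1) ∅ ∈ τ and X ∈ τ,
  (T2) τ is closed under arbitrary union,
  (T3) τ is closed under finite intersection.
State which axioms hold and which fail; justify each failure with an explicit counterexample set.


τ IS a topology on X.

Axiom (T1): ∅ ∈ τ? Yes; X ∈ τ? Yes.
Axiom (T2/T3): check pairwise unions and intersections of members of τ.
All pairwise intersections and unions checked — each lies in τ. Therefore τ satisfies (T1), (T2), (T3): it IS a topology on X.


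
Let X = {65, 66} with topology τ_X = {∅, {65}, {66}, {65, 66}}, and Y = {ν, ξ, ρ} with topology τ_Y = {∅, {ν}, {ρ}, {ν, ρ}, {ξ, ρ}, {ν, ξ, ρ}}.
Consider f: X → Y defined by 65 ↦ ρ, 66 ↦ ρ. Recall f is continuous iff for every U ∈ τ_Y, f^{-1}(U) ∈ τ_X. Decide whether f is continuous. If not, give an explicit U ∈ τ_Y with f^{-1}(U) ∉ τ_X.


f IS continuous.

Compute f^{-1}(U) for each U ∈ τ_Y:
  U = ∅: f^{-1}(U) = ∅ ∈ τ_X ✓.
  U = {ν}: f^{-1}(U) = ∅ ∈ τ_X ✓.
  U = {ρ}: f^{-1}(U) = {65, 66} ∈ τ_X ✓.
  U = {ν, ρ}: f^{-1}(U) = {65, 66} ∈ τ_X ✓.
  U = {ξ, ρ}: f^{-1}(U) = {65, 66} ∈ τ_X ✓.
  U = {ν, ξ, ρ}: f^{-1}(U) = {65, 66} ∈ τ_X ✓.
Every preimage lies in τ_X, so f IS continuous.


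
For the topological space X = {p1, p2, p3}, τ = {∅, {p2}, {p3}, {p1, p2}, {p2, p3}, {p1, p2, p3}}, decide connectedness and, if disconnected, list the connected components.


(X, τ) is disconnected; components = [{p3}, {p1, p2}].

Find clopen sets (U ∈ τ with X ∖ U ∈ τ):
  U = ∅, X ∖ U = {p1, p2, p3} — both open, so U is clopen.
  U = {p3}, X ∖ U = {p1, p2} — both open, so U is clopen.
  U = {p1, p2}, X ∖ U = {p3} — both open, so U is clopen.
  U = {p1, p2, p3}, X ∖ U = ∅ — both open, so U is clopen.
Nontrivial clopen(s) exist: e.g. {p3}. So (X, τ) is disconnected.
Compute connected components by grouping points that agree on all clopens:
  component: {p3}
  component: {p1, p2}


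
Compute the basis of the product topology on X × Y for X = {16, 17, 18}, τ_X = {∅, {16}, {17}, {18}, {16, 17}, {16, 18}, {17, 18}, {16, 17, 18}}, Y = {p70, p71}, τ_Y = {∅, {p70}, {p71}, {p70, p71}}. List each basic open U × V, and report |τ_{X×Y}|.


Basis B = {∅ × ∅, {16} × {p70}, {16} × {p71}, {17} × {p70}, {17} × {p71}, {18} × {p70}, {18} × {p71}, {16} × {p70, p71}, {16, 17} × {p70}, {16, 18} × {p70}, {16, 17} × {p71}, {16, 18} × {p71}, {17} × {p70, p71}, {17, 18} × {p70}, {17, 18} × {p71}, {18} × {p70, p71}, {16, 17, 18} × {p70}, {16, 17, 18} × {p71}, {16, 17} × {p70, p71}, {16, 18} × {p70, p71}, {17, 18} × {p70, p71}, {16, 17, 18} × {p70, p71}}; |τ_{X×Y}| = 64.

Enumerate products U × V with U ∈ τ_X, V ∈ τ_Y (deduplicated):
  ∅ × ∅ = {} (∅)
  {16} × {p70} = {(16,p70)}
  {16} × {p71} = {(16,p71)}
  {17} × {p70} = {(17,p70)}
  {17} × {p71} = {(17,p71)}
  {18} × {p70} = {(18,p70)}
  {18} × {p71} = {(18,p71)}
  {16} × {p70, p71} = {(16,p70), (16,p71)}
  {16, 17} × {p70} = {(16,p70), (17,p70)}
  {16, 18} × {p70} = {(16,p70), (18,p70)}
  {16, 17} × {p71} = {(16,p71), (17,p71)}
  {16, 18} × {p71} = {(16,p71), (18,p71)}
  {17} × {p70, p71} = {(17,p70), (17,p71)}
  {17, 18} × {p70} = {(17,p70), (18,p70)}
  {17, 18} × {p71} = {(17,p71), (18,p71)}
  {18} × {p70, p71} = {(18,p70), (18,p71)}
  {16, 17, 18} × {p70} = {(16,p70), (17,p70), (18,p70)}
  {16, 17, 18} × {p71} = {(16,p71), (17,p71), (18,p71)}
  {16, 17} × {p70, p71} = {(16,p70), (16,p71), (17,p70), (17,p71)}
  {16, 18} × {p70, p71} = {(16,p70), (16,p71), (18,p70), (18,p71)}
  {17, 18} × {p70, p71} = {(17,p70), (17,p71), (18,p70), (18,p71)}
  {16, 17, 18} × {p70, p71} = {(16,p70), (16,p71), (17,p70), (17,p71), (18,p70), (18,p71)}
These 22 distinct sets form the basis B.
Close under arbitrary unions to get τ_{X×Y}; counting gives |τ_{X×Y}| = 64.


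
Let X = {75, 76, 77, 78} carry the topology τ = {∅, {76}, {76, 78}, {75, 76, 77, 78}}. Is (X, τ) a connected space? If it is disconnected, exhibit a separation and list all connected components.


(X, τ) is connected.

Find clopen sets (U ∈ τ with X ∖ U ∈ τ):
  U = ∅, X ∖ U = {75, 76, 77, 78} — both open, so U is clopen.
  U = {75, 76, 77, 78}, X ∖ U = ∅ — both open, so U is clopen.
Only trivial clopens (∅ and X) exist, so (X, τ) is connected.
Compute connected components by grouping points that agree on all clopens:
  component: {75, 76, 77, 78}


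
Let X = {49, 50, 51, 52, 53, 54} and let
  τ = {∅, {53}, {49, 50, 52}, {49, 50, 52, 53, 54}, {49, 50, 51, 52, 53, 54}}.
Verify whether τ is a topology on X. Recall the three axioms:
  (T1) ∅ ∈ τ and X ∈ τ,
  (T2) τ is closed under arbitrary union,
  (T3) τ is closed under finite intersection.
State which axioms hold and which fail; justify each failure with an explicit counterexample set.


τ is NOT a topology on X.

Axiom (T1): ∅ ∈ τ? Yes; X ∈ τ? Yes.
Axiom (T2/T3): check pairwise unions and intersections of members of τ.
Counterexample for (T2): {53} ∪ {49, 50, 52} = {49, 50, 52, 53} ∉ τ. Therefore τ is NOT a topology.


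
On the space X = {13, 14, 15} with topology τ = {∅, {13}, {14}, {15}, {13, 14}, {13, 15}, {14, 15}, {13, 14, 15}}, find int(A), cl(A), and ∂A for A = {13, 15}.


int(A) = {13, 15}, cl(A) = {13, 15}, ∂A = ∅.

Closed sets in (X, τ) are complements of opens:
  closed(X, τ) = {∅, {13}, {14}, {15}, {13, 14}, {13, 15}, {14, 15}, {13, 14, 15}}.
int(A) = ⋃ {U ∈ τ : U ⊆ A}. Opens contained in A: ∅, {13}, {15}, {13, 15}.
Taking the union of these: int(A) = {13, 15}.
cl(A) = ⋂ {C closed : A ⊆ C}. Closed sets containing A: {13, 15}, {13, 14, 15}.
Intersecting these: cl(A) = {13, 15}.
∂A = cl(A) ∖ int(A) = {13, 15} ∖ {13, 15} = ∅.


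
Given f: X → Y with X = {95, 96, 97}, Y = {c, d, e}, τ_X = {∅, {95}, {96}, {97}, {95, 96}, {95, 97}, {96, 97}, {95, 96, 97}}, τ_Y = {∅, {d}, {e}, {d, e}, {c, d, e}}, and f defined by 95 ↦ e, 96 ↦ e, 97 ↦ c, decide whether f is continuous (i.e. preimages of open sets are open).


f IS continuous.

Compute f^{-1}(U) for each U ∈ τ_Y:
  U = ∅: f^{-1}(U) = ∅ ∈ τ_X ✓.
  U = {d}: f^{-1}(U) = ∅ ∈ τ_X ✓.
  U = {e}: f^{-1}(U) = {95, 96} ∈ τ_X ✓.
  U = {d, e}: f^{-1}(U) = {95, 96} ∈ τ_X ✓.
  U = {c, d, e}: f^{-1}(U) = {95, 96, 97} ∈ τ_X ✓.
Every preimage lies in τ_X, so f IS continuous.


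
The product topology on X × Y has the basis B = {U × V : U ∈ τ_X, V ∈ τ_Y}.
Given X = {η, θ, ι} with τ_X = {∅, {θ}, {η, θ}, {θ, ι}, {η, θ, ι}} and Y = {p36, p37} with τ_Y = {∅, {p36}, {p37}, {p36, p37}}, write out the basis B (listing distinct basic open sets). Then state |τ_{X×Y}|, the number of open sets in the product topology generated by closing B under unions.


Basis B = {∅ × ∅, {θ} × {p36}, {θ} × {p37}, {η, θ} × {p36}, {η, θ} × {p37}, {θ} × {p36, p37}, {θ, ι} × {p36}, {θ, ι} × {p37}, {η, θ, ι} × {p36}, {η, θ, ι} × {p37}, {η, θ} × {p36, p37}, {θ, ι} × {p36, p37}, {η, θ, ι} × {p36, p37}}; |τ_{X×Y}| = 25.

Enumerate products U × V with U ∈ τ_X, V ∈ τ_Y (deduplicated):
  ∅ × ∅ = {} (∅)
  {θ} × {p36} = {(θ,p36)}
  {θ} × {p37} = {(θ,p37)}
  {η, θ} × {p36} = {(η,p36), (θ,p36)}
  {η, θ} × {p37} = {(η,p37), (θ,p37)}
  {θ} × {p36, p37} = {(θ,p36), (θ,p37)}
  {θ, ι} × {p36} = {(θ,p36), (ι,p36)}
  {θ, ι} × {p37} = {(θ,p37), (ι,p37)}
  {η, θ, ι} × {p36} = {(η,p36), (θ,p36), (ι,p36)}
  {η, θ, ι} × {p37} = {(η,p37), (θ,p37), (ι,p37)}
  {η, θ} × {p36, p37} = {(η,p36), (η,p37), (θ,p36), (θ,p37)}
  {θ, ι} × {p36, p37} = {(θ,p36), (θ,p37), (ι,p36), (ι,p37)}
  {η, θ, ι} × {p36, p37} = {(η,p36), (η,p37), (θ,p36), (θ,p37), (ι,p36), (ι,p37)}
These 13 distinct sets form the basis B.
Close under arbitrary unions to get τ_{X×Y}; counting gives |τ_{X×Y}| = 25.


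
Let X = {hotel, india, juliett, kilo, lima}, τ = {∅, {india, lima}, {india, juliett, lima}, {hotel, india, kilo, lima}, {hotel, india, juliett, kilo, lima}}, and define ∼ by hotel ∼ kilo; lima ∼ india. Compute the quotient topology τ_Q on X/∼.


X/∼ = {[hotel=kilo], [india=lima], [juliett]}; |τ_Q| = 5.

Equivalence classes: [hotel=kilo], [india=lima], [juliett].
Quotient map π: X → X/∼ sends hotel ↦ [hotel=kilo], india ↦ [india=lima], juliett ↦ [juliett], kilo ↦ [hotel=kilo], lima ↦ [india=lima].
For each subset V ⊆ X/∼, compute π^{-1}(V) ⊆ X and check whether π^{-1}(V) ∈ τ. V is open in τ_Q iff π^{-1}(V) ∈ τ.
  V = {}: π^{-1}(V) = ∅ ∈ τ ✓.
  V = {[hotel=kilo]}: π^{-1}(V) = {hotel, kilo} ∉ τ ✗.
  V = {[india=lima]}: π^{-1}(V) = {india, lima} ∈ τ ✓.
  V = {[hotel=kilo], [india=lima]}: π^{-1}(V) = {hotel, india, kilo, lima} ∈ τ ✓.
  V = {[juliett]}: π^{-1}(V) = {juliett} ∉ τ ✗.
  V = {[hotel=kilo], [juliett]}: π^{-1}(V) = {hotel, juliett, kilo} ∉ τ ✗.
  V = {[india=lima], [juliett]}: π^{-1}(V) = {india, juliett, lima} ∈ τ ✓.
  V = {[hotel=kilo], [india=lima], [juliett]}: π^{-1}(V) = {hotel, india, juliett, kilo, lima} ∈ τ ✓.
Open sets in the quotient: τ_Q = {{}, {[india=lima]}, {[hotel=kilo], [india=lima]}, {[india=lima], [juliett]}, {[hotel=kilo], [india=lima], [juliett]}} (5 elements).


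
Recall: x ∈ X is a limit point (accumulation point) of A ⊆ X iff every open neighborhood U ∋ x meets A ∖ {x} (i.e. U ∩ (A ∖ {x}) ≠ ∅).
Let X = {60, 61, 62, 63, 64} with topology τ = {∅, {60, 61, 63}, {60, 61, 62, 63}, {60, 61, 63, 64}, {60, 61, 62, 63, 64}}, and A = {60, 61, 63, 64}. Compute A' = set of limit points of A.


A' = {60, 61, 62, 63, 64}

For each x ∈ X, list the open sets U ∈ τ with x ∈ U, then check whether U ∩ (A ∖ {x}) ≠ ∅ for every such U.
  x = 60: opens ∋ x are {60, 61, 63}, {60, 61, 62, 63}, {60, 61, 63, 64}, {60, 61, 62, 63, 64}; each meets A ∖ {60}, so x IS a limit point.
  x = 61: opens ∋ x are {60, 61, 63}, {60, 61, 62, 63}, {60, 61, 63, 64}, {60, 61, 62, 63, 64}; each meets A ∖ {61}, so x IS a limit point.
  x = 62: opens ∋ x are {60, 61, 62, 63}, {60, 61, 62, 63, 64}; each meets A ∖ {62}, so x IS a limit point.
  x = 63: opens ∋ x are {60, 61, 63}, {60, 61, 62, 63}, {60, 61, 63, 64}, {60, 61, 62, 63, 64}; each meets A ∖ {63}, so x IS a limit point.
  x = 64: opens ∋ x are {60, 61, 63, 64}, {60, 61, 62, 63, 64}; each meets A ∖ {64}, so x IS a limit point.
Collecting: A' = {60, 61, 62, 63, 64}.


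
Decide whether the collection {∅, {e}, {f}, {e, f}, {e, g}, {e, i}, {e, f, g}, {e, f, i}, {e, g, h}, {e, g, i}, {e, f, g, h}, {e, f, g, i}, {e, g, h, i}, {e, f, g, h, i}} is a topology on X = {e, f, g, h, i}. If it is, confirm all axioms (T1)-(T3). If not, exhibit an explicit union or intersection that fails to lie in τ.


τ IS a topology on X.

Axiom (T1): ∅ ∈ τ? Yes; X ∈ τ? Yes.
Axiom (T2/T3): check pairwise unions and intersections of members of τ.
All pairwise intersections and unions checked — each lies in τ. Therefore τ satisfies (T1), (T2), (T3): it IS a topology on X.


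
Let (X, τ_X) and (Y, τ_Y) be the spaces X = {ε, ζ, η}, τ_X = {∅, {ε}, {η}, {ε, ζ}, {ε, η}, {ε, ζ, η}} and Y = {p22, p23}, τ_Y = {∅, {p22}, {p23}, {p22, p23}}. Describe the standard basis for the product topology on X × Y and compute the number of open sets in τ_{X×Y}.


Basis B = {∅ × ∅, {ε} × {p22}, {ε} × {p23}, {η} × {p22}, {η} × {p23}, {ε} × {p22, p23}, {ε, ζ} × {p22}, {ε, η} × {p22}, {ε, ζ} × {p23}, {ε, η} × {p23}, {η} × {p22, p23}, {ε, ζ, η} × {p22}, {ε, ζ, η} × {p23}, {ε, ζ} × {p22, p23}, {ε, η} × {p22, p23}, {ε, ζ, η} × {p22, p23}}; |τ_{X×Y}| = 36.

Enumerate products U × V with U ∈ τ_X, V ∈ τ_Y (deduplicated):
  ∅ × ∅ = {} (∅)
  {ε} × {p22} = {(ε,p22)}
  {ε} × {p23} = {(ε,p23)}
  {η} × {p22} = {(η,p22)}
  {η} × {p23} = {(η,p23)}
  {ε} × {p22, p23} = {(ε,p22), (ε,p23)}
  {ε, ζ} × {p22} = {(ε,p22), (ζ,p22)}
  {ε, η} × {p22} = {(ε,p22), (η,p22)}
  {ε, ζ} × {p23} = {(ε,p23), (ζ,p23)}
  {ε, η} × {p23} = {(ε,p23), (η,p23)}
  {η} × {p22, p23} = {(η,p22), (η,p23)}
  {ε, ζ, η} × {p22} = {(ε,p22), (ζ,p22), (η,p22)}
  {ε, ζ, η} × {p23} = {(ε,p23), (ζ,p23), (η,p23)}
  {ε, ζ} × {p22, p23} = {(ε,p22), (ε,p23), (ζ,p22), (ζ,p23)}
  {ε, η} × {p22, p23} = {(ε,p22), (ε,p23), (η,p22), (η,p23)}
  {ε, ζ, η} × {p22, p23} = {(ε,p22), (ε,p23), (ζ,p22), (ζ,p23), (η,p22), (η,p23)}
These 16 distinct sets form the basis B.
Close under arbitrary unions to get τ_{X×Y}; counting gives |τ_{X×Y}| = 36.


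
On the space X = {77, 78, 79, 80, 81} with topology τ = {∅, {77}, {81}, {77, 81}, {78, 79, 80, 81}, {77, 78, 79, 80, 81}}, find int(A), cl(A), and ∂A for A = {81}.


int(A) = {81}, cl(A) = {78, 79, 80, 81}, ∂A = {78, 79, 80}.

Closed sets in (X, τ) are complements of opens:
  closed(X, τ) = {∅, {77}, {78, 79, 80}, {77, 78, 79, 80}, {78, 79, 80, 81}, {77, 78, 79, 80, 81}}.
int(A) = ⋃ {U ∈ τ : U ⊆ A}. Opens contained in A: ∅, {81}.
Taking the union of these: int(A) = {81}.
cl(A) = ⋂ {C closed : A ⊆ C}. Closed sets containing A: {78, 79, 80, 81}, {77, 78, 79, 80, 81}.
Intersecting these: cl(A) = {78, 79, 80, 81}.
∂A = cl(A) ∖ int(A) = {78, 79, 80, 81} ∖ {81} = {78, 79, 80}.


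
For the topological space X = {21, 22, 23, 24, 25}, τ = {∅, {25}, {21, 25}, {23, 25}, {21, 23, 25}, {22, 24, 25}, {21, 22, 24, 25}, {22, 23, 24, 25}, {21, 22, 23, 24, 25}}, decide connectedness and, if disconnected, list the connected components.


(X, τ) is connected.

Find clopen sets (U ∈ τ with X ∖ U ∈ τ):
  U = ∅, X ∖ U = {21, 22, 23, 24, 25} — both open, so U is clopen.
  U = {21, 22, 23, 24, 25}, X ∖ U = ∅ — both open, so U is clopen.
Only trivial clopens (∅ and X) exist, so (X, τ) is connected.
Compute connected components by grouping points that agree on all clopens:
  component: {21, 22, 23, 24, 25}


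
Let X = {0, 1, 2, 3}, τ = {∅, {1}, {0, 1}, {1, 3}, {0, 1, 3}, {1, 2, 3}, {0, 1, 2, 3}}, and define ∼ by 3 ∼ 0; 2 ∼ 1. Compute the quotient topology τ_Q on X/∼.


X/∼ = {[0=3], [1=2]}; |τ_Q| = 2.

Equivalence classes: [0=3], [1=2].
Quotient map π: X → X/∼ sends 0 ↦ [0=3], 1 ↦ [1=2], 2 ↦ [1=2], 3 ↦ [0=3].
For each subset V ⊆ X/∼, compute π^{-1}(V) ⊆ X and check whether π^{-1}(V) ∈ τ. V is open in τ_Q iff π^{-1}(V) ∈ τ.
  V = {}: π^{-1}(V) = ∅ ∈ τ ✓.
  V = {[0=3]}: π^{-1}(V) = {0, 3} ∉ τ ✗.
  V = {[1=2]}: π^{-1}(V) = {1, 2} ∉ τ ✗.
  V = {[0=3], [1=2]}: π^{-1}(V) = {0, 1, 2, 3} ∈ τ ✓.
Open sets in the quotient: τ_Q = {{}, {[0=3], [1=2]}} (2 elements).


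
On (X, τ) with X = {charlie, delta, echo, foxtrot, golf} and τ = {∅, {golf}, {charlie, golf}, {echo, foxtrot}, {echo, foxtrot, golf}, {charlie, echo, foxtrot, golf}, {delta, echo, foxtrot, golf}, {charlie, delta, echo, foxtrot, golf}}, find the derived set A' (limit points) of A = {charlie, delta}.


A' = ∅

For each x ∈ X, list the open sets U ∈ τ with x ∈ U, then check whether U ∩ (A ∖ {x}) ≠ ∅ for every such U.
  x = charlie: open {charlie, golf} ∋ x has {charlie, golf} ∩ (A ∖ {charlie}) = ∅, so x is NOT a limit point.
  x = delta: open {delta, echo, foxtrot, golf} ∋ x has {delta, echo, foxtrot, golf} ∩ (A ∖ {delta}) = ∅, so x is NOT a limit point.
  x = echo: open {echo, foxtrot} ∋ x has {echo, foxtrot} ∩ (A ∖ {echo}) = ∅, so x is NOT a limit point.
  x = foxtrot: open {echo, foxtrot} ∋ x has {echo, foxtrot} ∩ (A ∖ {foxtrot}) = ∅, so x is NOT a limit point.
  x = golf: open {golf} ∋ x has {golf} ∩ (A ∖ {golf}) = ∅, so x is NOT a limit point.
Collecting: A' = ∅.


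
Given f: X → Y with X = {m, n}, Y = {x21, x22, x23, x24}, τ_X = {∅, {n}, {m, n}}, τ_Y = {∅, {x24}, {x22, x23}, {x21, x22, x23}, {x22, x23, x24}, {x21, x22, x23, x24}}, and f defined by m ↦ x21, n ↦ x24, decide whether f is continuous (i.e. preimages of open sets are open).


f is NOT continuous.

Compute f^{-1}(U) for each U ∈ τ_Y:
  U = ∅: f^{-1}(U) = ∅ ∈ τ_X ✓.
  U = {x24}: f^{-1}(U) = {n} ∈ τ_X ✓.
  U = {x22, x23}: f^{-1}(U) = ∅ ∈ τ_X ✓.
  U = {x21, x22, x23}: f^{-1}(U) = {m} ∉ τ_X ✗.
  U = {x22, x23, x24}: f^{-1}(U) = {n} ∈ τ_X ✓.
  U = {x21, x22, x23, x24}: f^{-1}(U) = {m, n} ∈ τ_X ✓.
Found U = {x21, x22, x23} with f^{-1}(U) = {m} not in τ_X. Therefore f is NOT continuous.


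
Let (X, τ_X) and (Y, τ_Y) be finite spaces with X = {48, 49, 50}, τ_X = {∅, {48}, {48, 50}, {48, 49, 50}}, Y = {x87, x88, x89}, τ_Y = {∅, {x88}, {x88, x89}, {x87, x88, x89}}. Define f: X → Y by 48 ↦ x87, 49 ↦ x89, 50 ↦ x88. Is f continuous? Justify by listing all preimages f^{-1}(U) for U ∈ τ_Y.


f is NOT continuous.

Compute f^{-1}(U) for each U ∈ τ_Y:
  U = ∅: f^{-1}(U) = ∅ ∈ τ_X ✓.
  U = {x88}: f^{-1}(U) = {50} ∉ τ_X ✗.
  U = {x88, x89}: f^{-1}(U) = {49, 50} ∉ τ_X ✗.
  U = {x87, x88, x89}: f^{-1}(U) = {48, 49, 50} ∈ τ_X ✓.
Found U = {x88} with f^{-1}(U) = {50} not in τ_X. Therefore f is NOT continuous.


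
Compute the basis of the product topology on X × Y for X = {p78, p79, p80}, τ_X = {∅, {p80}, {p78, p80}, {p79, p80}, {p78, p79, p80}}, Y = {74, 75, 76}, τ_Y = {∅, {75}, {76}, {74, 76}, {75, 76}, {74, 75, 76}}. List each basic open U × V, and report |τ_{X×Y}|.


Basis B = {∅ × ∅, {p80} × {75}, {p80} × {76}, {p78, p80} × {75}, {p78, p80} × {76}, {p79, p80} × {75}, {p79, p80} × {76}, {p80} × {74, 76}, {p80} × {75, 76}, {p78, p79, p80} × {75}, {p78, p79, p80} × {76}, {p80} × {74, 75, 76}, {p78, p80} × {74, 76}, {p78, p80} × {75, 76}, {p79, p80} × {74, 76}, {p79, p80} × {75, 76}, {p78, p80} × {74, 75, 76}, {p78, p79, p80} × {74, 76}, {p78, p79, p80} × {75, 76}, {p79, p80} × {74, 75, 76}, {p78, p79, p80} × {74, 75, 76}}; |τ_{X×Y}| = 70.

Enumerate products U × V with U ∈ τ_X, V ∈ τ_Y (deduplicated):
  ∅ × ∅ = {} (∅)
  {p80} × {75} = {(p80,75)}
  {p80} × {76} = {(p80,76)}
  {p78, p80} × {75} = {(p78,75), (p80,75)}
  {p78, p80} × {76} = {(p78,76), (p80,76)}
  {p79, p80} × {75} = {(p79,75), (p80,75)}
  {p79, p80} × {76} = {(p79,76), (p80,76)}
  {p80} × {74, 76} = {(p80,74), (p80,76)}
  {p80} × {75, 76} = {(p80,75), (p80,76)}
  {p78, p79, p80} × {75} = {(p78,75), (p79,75), (p80,75)}
  {p78, p79, p80} × {76} = {(p78,76), (p79,76), (p80,76)}
  {p80} × {74, 75, 76} = {(p80,74), (p80,75), (p80,76)}
  {p78, p80} × {74, 76} = {(p78,74), (p78,76), (p80,74), (p80,76)}
  {p78, p80} × {75, 76} = {(p78,75), (p78,76), (p80,75), (p80,76)}
  {p79, p80} × {74, 76} = {(p79,74), (p79,76), (p80,74), (p80,76)}
  {p79, p80} × {75, 76} = {(p79,75), (p79,76), (p80,75), (p80,76)}
  {p78, p80} × {74, 75, 76} = {(p78,74), (p78,75), (p78,76), (p80,74), (p80,75), (p80,76)}
  {p78, p79, p80} × {74, 76} = {(p78,74), (p78,76), (p79,74), (p79,76), (p80,74), (p80,76)}
  {p78, p79, p80} × {75, 76} = {(p78,75), (p78,76), (p79,75), (p79,76), (p80,75), (p80,76)}
  {p79, p80} × {74, 75, 76} = {(p79,74), (p79,75), (p79,76), (p80,74), (p80,75), (p80,76)}
  {p78, p79, p80} × {74, 75, 76} = {(p78,74), (p78,75), (p78,76), (p79,74), (p79,75), (p79,76), (p80,74), (p80,75), (p80,76)}
These 21 distinct sets form the basis B.
Close under arbitrary unions to get τ_{X×Y}; counting gives |τ_{X×Y}| = 70.


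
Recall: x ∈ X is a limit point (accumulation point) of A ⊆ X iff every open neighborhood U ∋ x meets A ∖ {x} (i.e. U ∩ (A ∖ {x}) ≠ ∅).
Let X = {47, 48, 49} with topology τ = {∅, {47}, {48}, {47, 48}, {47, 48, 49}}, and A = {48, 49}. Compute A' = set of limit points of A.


A' = {49}

For each x ∈ X, list the open sets U ∈ τ with x ∈ U, then check whether U ∩ (A ∖ {x}) ≠ ∅ for every such U.
  x = 47: open {47} ∋ x has {47} ∩ (A ∖ {47}) = ∅, so x is NOT a limit point.
  x = 48: open {48} ∋ x has {48} ∩ (A ∖ {48}) = ∅, so x is NOT a limit point.
  x = 49: opens ∋ x are {47, 48, 49}; each meets A ∖ {49}, so x IS a limit point.
Collecting: A' = {49}.


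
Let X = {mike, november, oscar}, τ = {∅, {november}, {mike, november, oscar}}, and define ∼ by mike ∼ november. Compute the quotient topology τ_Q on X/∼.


X/∼ = {[mike=november], [oscar]}; |τ_Q| = 2.

Equivalence classes: [mike=november], [oscar].
Quotient map π: X → X/∼ sends mike ↦ [mike=november], november ↦ [mike=november], oscar ↦ [oscar].
For each subset V ⊆ X/∼, compute π^{-1}(V) ⊆ X and check whether π^{-1}(V) ∈ τ. V is open in τ_Q iff π^{-1}(V) ∈ τ.
  V = {}: π^{-1}(V) = ∅ ∈ τ ✓.
  V = {[mike=november]}: π^{-1}(V) = {mike, november} ∉ τ ✗.
  V = {[oscar]}: π^{-1}(V) = {oscar} ∉ τ ✗.
  V = {[mike=november], [oscar]}: π^{-1}(V) = {mike, november, oscar} ∈ τ ✓.
Open sets in the quotient: τ_Q = {{}, {[mike=november], [oscar]}} (2 elements).


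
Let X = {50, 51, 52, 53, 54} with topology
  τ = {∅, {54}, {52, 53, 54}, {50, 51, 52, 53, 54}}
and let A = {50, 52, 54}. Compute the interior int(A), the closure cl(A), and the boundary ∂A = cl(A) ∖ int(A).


int(A) = {54}, cl(A) = {50, 51, 52, 53, 54}, ∂A = {50, 51, 52, 53}.

Closed sets in (X, τ) are complements of opens:
  closed(X, τ) = {∅, {50, 51}, {50, 51, 52, 53}, {50, 51, 52, 53, 54}}.
int(A) = ⋃ {U ∈ τ : U ⊆ A}. Opens contained in A: ∅, {54}.
Taking the union of these: int(A) = {54}.
cl(A) = ⋂ {C closed : A ⊆ C}. Closed sets containing A: {50, 51, 52, 53, 54}.
Intersecting these: cl(A) = {50, 51, 52, 53, 54}.
∂A = cl(A) ∖ int(A) = {50, 51, 52, 53, 54} ∖ {54} = {50, 51, 52, 53}.


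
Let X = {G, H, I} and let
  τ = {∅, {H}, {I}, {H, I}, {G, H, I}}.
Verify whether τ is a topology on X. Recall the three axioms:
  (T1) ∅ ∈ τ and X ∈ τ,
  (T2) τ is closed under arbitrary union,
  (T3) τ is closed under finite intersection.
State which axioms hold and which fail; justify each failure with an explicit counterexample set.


τ IS a topology on X.

Axiom (T1): ∅ ∈ τ? Yes; X ∈ τ? Yes.
Axiom (T2/T3): check pairwise unions and intersections of members of τ.
All pairwise intersections and unions checked — each lies in τ. Therefore τ satisfies (T1), (T2), (T3): it IS a topology on X.


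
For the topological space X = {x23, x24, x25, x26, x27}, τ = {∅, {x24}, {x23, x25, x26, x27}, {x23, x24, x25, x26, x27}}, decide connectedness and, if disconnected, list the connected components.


(X, τ) is disconnected; components = [{x24}, {x23, x25, x26, x27}].

Find clopen sets (U ∈ τ with X ∖ U ∈ τ):
  U = ∅, X ∖ U = {x23, x24, x25, x26, x27} — both open, so U is clopen.
  U = {x24}, X ∖ U = {x23, x25, x26, x27} — both open, so U is clopen.
  U = {x23, x25, x26, x27}, X ∖ U = {x24} — both open, so U is clopen.
  U = {x23, x24, x25, x26, x27}, X ∖ U = ∅ — both open, so U is clopen.
Nontrivial clopen(s) exist: e.g. {x24}. So (X, τ) is disconnected.
Compute connected components by grouping points that agree on all clopens:
  component: {x24}
  component: {x23, x25, x26, x27}


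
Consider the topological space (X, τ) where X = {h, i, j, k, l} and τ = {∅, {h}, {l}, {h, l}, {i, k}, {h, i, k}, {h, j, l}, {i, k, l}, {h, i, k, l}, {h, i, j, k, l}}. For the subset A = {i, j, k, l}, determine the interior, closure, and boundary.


int(A) = {i, k, l}, cl(A) = {i, j, k, l}, ∂A = {j}.

Closed sets in (X, τ) are complements of opens:
  closed(X, τ) = {∅, {j}, {h, j}, {i, k}, {j, l}, {h, j, l}, {i, j, k}, {h, i, j, k}, {i, j, k, l}, {h, i, j, k, l}}.
int(A) = ⋃ {U ∈ τ : U ⊆ A}. Opens contained in A: ∅, {l}, {i, k}, {i, k, l}.
Taking the union of these: int(A) = {i, k, l}.
cl(A) = ⋂ {C closed : A ⊆ C}. Closed sets containing A: {i, j, k, l}, {h, i, j, k, l}.
Intersecting these: cl(A) = {i, j, k, l}.
∂A = cl(A) ∖ int(A) = {i, j, k, l} ∖ {i, k, l} = {j}.


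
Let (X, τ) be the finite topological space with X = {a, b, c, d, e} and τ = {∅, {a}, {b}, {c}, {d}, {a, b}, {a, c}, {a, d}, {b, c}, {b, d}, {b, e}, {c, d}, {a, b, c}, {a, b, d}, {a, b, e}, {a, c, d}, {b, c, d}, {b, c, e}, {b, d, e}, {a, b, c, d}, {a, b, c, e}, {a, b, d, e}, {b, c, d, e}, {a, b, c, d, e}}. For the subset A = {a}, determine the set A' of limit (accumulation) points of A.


A' = ∅

For each x ∈ X, list the open sets U ∈ τ with x ∈ U, then check whether U ∩ (A ∖ {x}) ≠ ∅ for every such U.
  x = a: open {a} ∋ x has {a} ∩ (A ∖ {a}) = ∅, so x is NOT a limit point.
  x = b: open {b} ∋ x has {b} ∩ (A ∖ {b}) = ∅, so x is NOT a limit point.
  x = c: open {c} ∋ x has {c} ∩ (A ∖ {c}) = ∅, so x is NOT a limit point.
  x = d: open {d} ∋ x has {d} ∩ (A ∖ {d}) = ∅, so x is NOT a limit point.
  x = e: open {b, e} ∋ x has {b, e} ∩ (A ∖ {e}) = ∅, so x is NOT a limit point.
Collecting: A' = ∅.


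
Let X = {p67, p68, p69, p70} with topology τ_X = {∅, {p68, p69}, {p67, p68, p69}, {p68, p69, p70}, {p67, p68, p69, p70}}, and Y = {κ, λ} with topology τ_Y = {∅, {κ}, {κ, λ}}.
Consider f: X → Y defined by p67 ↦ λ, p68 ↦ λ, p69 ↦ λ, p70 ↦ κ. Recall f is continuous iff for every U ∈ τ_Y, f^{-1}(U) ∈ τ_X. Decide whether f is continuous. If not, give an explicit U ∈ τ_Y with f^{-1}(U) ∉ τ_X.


f is NOT continuous.

Compute f^{-1}(U) for each U ∈ τ_Y:
  U = ∅: f^{-1}(U) = ∅ ∈ τ_X ✓.
  U = {κ}: f^{-1}(U) = {p70} ∉ τ_X ✗.
  U = {κ, λ}: f^{-1}(U) = {p67, p68, p69, p70} ∈ τ_X ✓.
Found U = {κ} with f^{-1}(U) = {p70} not in τ_X. Therefore f is NOT continuous.


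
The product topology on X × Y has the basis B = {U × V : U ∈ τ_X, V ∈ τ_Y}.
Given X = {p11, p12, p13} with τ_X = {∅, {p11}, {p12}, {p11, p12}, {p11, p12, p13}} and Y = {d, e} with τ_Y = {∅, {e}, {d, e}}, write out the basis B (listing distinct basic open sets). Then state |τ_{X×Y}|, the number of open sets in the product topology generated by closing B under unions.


Basis B = {∅ × ∅, {p11} × {e}, {p12} × {e}, {p11} × {d, e}, {p11, p12} × {e}, {p12} × {d, e}, {p11, p12, p13} × {e}, {p11, p12} × {d, e}, {p11, p12, p13} × {d, e}}; |τ_{X×Y}| = 14.

Enumerate products U × V with U ∈ τ_X, V ∈ τ_Y (deduplicated):
  ∅ × ∅ = {} (∅)
  {p11} × {e} = {(p11,e)}
  {p12} × {e} = {(p12,e)}
  {p11} × {d, e} = {(p11,d), (p11,e)}
  {p11, p12} × {e} = {(p11,e), (p12,e)}
  {p12} × {d, e} = {(p12,d), (p12,e)}
  {p11, p12, p13} × {e} = {(p11,e), (p12,e), (p13,e)}
  {p11, p12} × {d, e} = {(p11,d), (p11,e), (p12,d), (p12,e)}
  {p11, p12, p13} × {d, e} = {(p11,d), (p11,e), (p12,d), (p12,e), (p13,d), (p13,e)}
These 9 distinct sets form the basis B.
Close under arbitrary unions to get τ_{X×Y}; counting gives |τ_{X×Y}| = 14.


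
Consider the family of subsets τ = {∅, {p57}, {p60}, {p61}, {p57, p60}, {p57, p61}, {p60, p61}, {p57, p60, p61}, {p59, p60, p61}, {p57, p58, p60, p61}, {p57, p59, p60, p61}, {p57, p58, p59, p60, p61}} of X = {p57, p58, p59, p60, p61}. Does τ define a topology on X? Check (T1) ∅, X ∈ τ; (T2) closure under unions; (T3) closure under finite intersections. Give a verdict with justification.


τ IS a topology on X.

Axiom (T1): ∅ ∈ τ? Yes; X ∈ τ? Yes.
Axiom (T2/T3): check pairwise unions and intersections of members of τ.
All pairwise intersections and unions checked — each lies in τ. Therefore τ satisfies (T1), (T2), (T3): it IS a topology on X.


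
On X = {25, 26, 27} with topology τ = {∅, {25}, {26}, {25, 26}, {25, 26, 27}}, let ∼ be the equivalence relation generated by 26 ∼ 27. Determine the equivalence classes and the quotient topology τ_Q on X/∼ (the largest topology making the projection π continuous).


X/∼ = {[25], [26=27]}; |τ_Q| = 3.

Equivalence classes: [25], [26=27].
Quotient map π: X → X/∼ sends 25 ↦ [25], 26 ↦ [26=27], 27 ↦ [26=27].
For each subset V ⊆ X/∼, compute π^{-1}(V) ⊆ X and check whether π^{-1}(V) ∈ τ. V is open in τ_Q iff π^{-1}(V) ∈ τ.
  V = {}: π^{-1}(V) = ∅ ∈ τ ✓.
  V = {[25]}: π^{-1}(V) = {25} ∈ τ ✓.
  V = {[26=27]}: π^{-1}(V) = {26, 27} ∉ τ ✗.
  V = {[25], [26=27]}: π^{-1}(V) = {25, 26, 27} ∈ τ ✓.
Open sets in the quotient: τ_Q = {{}, {[25]}, {[25], [26=27]}} (3 elements).


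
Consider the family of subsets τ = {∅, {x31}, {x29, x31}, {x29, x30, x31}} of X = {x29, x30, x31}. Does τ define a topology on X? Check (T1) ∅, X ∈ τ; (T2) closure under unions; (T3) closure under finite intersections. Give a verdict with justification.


τ IS a topology on X.

Axiom (T1): ∅ ∈ τ? Yes; X ∈ τ? Yes.
Axiom (T2/T3): check pairwise unions and intersections of members of τ.
All pairwise intersections and unions checked — each lies in τ. Therefore τ satisfies (T1), (T2), (T3): it IS a topology on X.


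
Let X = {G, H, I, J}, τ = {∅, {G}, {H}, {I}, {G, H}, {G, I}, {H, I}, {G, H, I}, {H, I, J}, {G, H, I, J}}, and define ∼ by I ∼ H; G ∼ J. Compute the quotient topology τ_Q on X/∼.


X/∼ = {[G=J], [H=I]}; |τ_Q| = 3.

Equivalence classes: [G=J], [H=I].
Quotient map π: X → X/∼ sends G ↦ [G=J], H ↦ [H=I], I ↦ [H=I], J ↦ [G=J].
For each subset V ⊆ X/∼, compute π^{-1}(V) ⊆ X and check whether π^{-1}(V) ∈ τ. V is open in τ_Q iff π^{-1}(V) ∈ τ.
  V = {}: π^{-1}(V) = ∅ ∈ τ ✓.
  V = {[G=J]}: π^{-1}(V) = {G, J} ∉ τ ✗.
  V = {[H=I]}: π^{-1}(V) = {H, I} ∈ τ ✓.
  V = {[G=J], [H=I]}: π^{-1}(V) = {G, H, I, J} ∈ τ ✓.
Open sets in the quotient: τ_Q = {{}, {[H=I]}, {[G=J], [H=I]}} (3 elements).


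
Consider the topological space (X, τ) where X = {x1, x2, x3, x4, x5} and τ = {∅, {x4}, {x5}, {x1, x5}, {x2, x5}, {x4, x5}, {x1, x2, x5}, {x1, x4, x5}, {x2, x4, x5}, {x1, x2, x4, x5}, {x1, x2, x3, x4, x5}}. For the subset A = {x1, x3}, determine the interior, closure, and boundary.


int(A) = ∅, cl(A) = {x1, x3}, ∂A = {x1, x3}.

Closed sets in (X, τ) are complements of opens:
  closed(X, τ) = {∅, {x3}, {x1, x3}, {x2, x3}, {x3, x4}, {x1, x2, x3}, {x1, x3, x4}, {x2, x3, x4}, {x1, x2, x3, x4}, {x1, x2, x3, x5}, {x1, x2, x3, x4, x5}}.
int(A) = ⋃ {U ∈ τ : U ⊆ A}. Opens contained in A: ∅.
Taking the union of these: int(A) = ∅.
cl(A) = ⋂ {C closed : A ⊆ C}. Closed sets containing A: {x1, x3}, {x1, x2, x3}, {x1, x3, x4}, {x1, x2, x3, x4}, {x1, x2, x3, x5}, {x1, x2, x3, x4, x5}.
Intersecting these: cl(A) = {x1, x3}.
∂A = cl(A) ∖ int(A) = {x1, x3} ∖ ∅ = {x1, x3}.


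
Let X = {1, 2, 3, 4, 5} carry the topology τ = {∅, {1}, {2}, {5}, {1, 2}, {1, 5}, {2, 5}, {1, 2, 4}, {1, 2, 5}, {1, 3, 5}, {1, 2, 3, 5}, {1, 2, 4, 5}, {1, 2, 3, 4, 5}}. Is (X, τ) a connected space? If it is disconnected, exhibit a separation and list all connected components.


(X, τ) is connected.

Find clopen sets (U ∈ τ with X ∖ U ∈ τ):
  U = ∅, X ∖ U = {1, 2, 3, 4, 5} — both open, so U is clopen.
  U = {1, 2, 3, 4, 5}, X ∖ U = ∅ — both open, so U is clopen.
Only trivial clopens (∅ and X) exist, so (X, τ) is connected.
Compute connected components by grouping points that agree on all clopens:
  component: {1, 2, 3, 4, 5}


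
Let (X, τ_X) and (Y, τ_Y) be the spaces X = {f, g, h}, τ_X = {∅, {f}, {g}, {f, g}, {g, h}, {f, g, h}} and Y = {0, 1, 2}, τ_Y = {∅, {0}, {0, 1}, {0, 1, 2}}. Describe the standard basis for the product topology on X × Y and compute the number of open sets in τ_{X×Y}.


Basis B = {∅ × ∅, {f} × {0}, {g} × {0}, {f} × {0, 1}, {f, g} × {0}, {g} × {0, 1}, {g, h} × {0}, {f} × {0, 1, 2}, {f, g, h} × {0}, {g} × {0, 1, 2}, {f, g} × {0, 1}, {g, h} × {0, 1}, {f, g} × {0, 1, 2}, {f, g, h} × {0, 1}, {g, h} × {0, 1, 2}, {f, g, h} × {0, 1, 2}}; |τ_{X×Y}| = 40.

Enumerate products U × V with U ∈ τ_X, V ∈ τ_Y (deduplicated):
  ∅ × ∅ = {} (∅)
  {f} × {0} = {(f,0)}
  {g} × {0} = {(g,0)}
  {f} × {0, 1} = {(f,0), (f,1)}
  {f, g} × {0} = {(f,0), (g,0)}
  {g} × {0, 1} = {(g,0), (g,1)}
  {g, h} × {0} = {(g,0), (h,0)}
  {f} × {0, 1, 2} = {(f,0), (f,1), (f,2)}
  {f, g, h} × {0} = {(f,0), (g,0), (h,0)}
  {g} × {0, 1, 2} = {(g,0), (g,1), (g,2)}
  {f, g} × {0, 1} = {(f,0), (f,1), (g,0), (g,1)}
  {g, h} × {0, 1} = {(g,0), (g,1), (h,0), (h,1)}
  {f, g} × {0, 1, 2} = {(f,0), (f,1), (f,2), (g,0), (g,1), (g,2)}
  {f, g, h} × {0, 1} = {(f,0), (f,1), (g,0), (g,1), (h,0), (h,1)}
  {g, h} × {0, 1, 2} = {(g,0), (g,1), (g,2), (h,0), (h,1), (h,2)}
  {f, g, h} × {0, 1, 2} = {(f,0), (f,1), (f,2), (g,0), (g,1), (g,2), (h,0), (h,1), (h,2)}
These 16 distinct sets form the basis B.
Close under arbitrary unions to get τ_{X×Y}; counting gives |τ_{X×Y}| = 40.


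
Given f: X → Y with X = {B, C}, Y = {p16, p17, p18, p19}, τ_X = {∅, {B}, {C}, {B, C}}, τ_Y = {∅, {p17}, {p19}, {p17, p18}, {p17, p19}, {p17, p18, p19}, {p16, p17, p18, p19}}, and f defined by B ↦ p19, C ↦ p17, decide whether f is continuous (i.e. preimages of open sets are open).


f IS continuous.

Compute f^{-1}(U) for each U ∈ τ_Y:
  U = ∅: f^{-1}(U) = ∅ ∈ τ_X ✓.
  U = {p17}: f^{-1}(U) = {C} ∈ τ_X ✓.
  U = {p19}: f^{-1}(U) = {B} ∈ τ_X ✓.
  U = {p17, p18}: f^{-1}(U) = {C} ∈ τ_X ✓.
  U = {p17, p19}: f^{-1}(U) = {B, C} ∈ τ_X ✓.
  U = {p17, p18, p19}: f^{-1}(U) = {B, C} ∈ τ_X ✓.
  U = {p16, p17, p18, p19}: f^{-1}(U) = {B, C} ∈ τ_X ✓.
Every preimage lies in τ_X, so f IS continuous.


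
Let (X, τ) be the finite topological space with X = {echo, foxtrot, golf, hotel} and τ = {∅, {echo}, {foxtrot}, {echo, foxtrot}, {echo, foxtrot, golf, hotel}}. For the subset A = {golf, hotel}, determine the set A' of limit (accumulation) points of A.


A' = {golf, hotel}

For each x ∈ X, list the open sets U ∈ τ with x ∈ U, then check whether U ∩ (A ∖ {x}) ≠ ∅ for every such U.
  x = echo: open {echo} ∋ x has {echo} ∩ (A ∖ {echo}) = ∅, so x is NOT a limit point.
  x = foxtrot: open {foxtrot} ∋ x has {foxtrot} ∩ (A ∖ {foxtrot}) = ∅, so x is NOT a limit point.
  x = golf: opens ∋ x are {echo, foxtrot, golf, hotel}; each meets A ∖ {golf}, so x IS a limit point.
  x = hotel: opens ∋ x are {echo, foxtrot, golf, hotel}; each meets A ∖ {hotel}, so x IS a limit point.
Collecting: A' = {golf, hotel}.


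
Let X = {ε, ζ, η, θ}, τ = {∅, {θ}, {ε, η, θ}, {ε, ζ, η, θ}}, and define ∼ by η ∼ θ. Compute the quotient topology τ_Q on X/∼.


X/∼ = {[ε], [ζ], [η=θ]}; |τ_Q| = 3.

Equivalence classes: [ε], [ζ], [η=θ].
Quotient map π: X → X/∼ sends ε ↦ [ε], ζ ↦ [ζ], η ↦ [η=θ], θ ↦ [η=θ].
For each subset V ⊆ X/∼, compute π^{-1}(V) ⊆ X and check whether π^{-1}(V) ∈ τ. V is open in τ_Q iff π^{-1}(V) ∈ τ.
  V = {}: π^{-1}(V) = ∅ ∈ τ ✓.
  V = {[ε]}: π^{-1}(V) = {ε} ∉ τ ✗.
  V = {[ζ]}: π^{-1}(V) = {ζ} ∉ τ ✗.
  V = {[ε], [ζ]}: π^{-1}(V) = {ε, ζ} ∉ τ ✗.
  V = {[η=θ]}: π^{-1}(V) = {η, θ} ∉ τ ✗.
  V = {[ε], [η=θ]}: π^{-1}(V) = {ε, η, θ} ∈ τ ✓.
  V = {[ζ], [η=θ]}: π^{-1}(V) = {ζ, η, θ} ∉ τ ✗.
  V = {[ε], [ζ], [η=θ]}: π^{-1}(V) = {ε, ζ, η, θ} ∈ τ ✓.
Open sets in the quotient: τ_Q = {{}, {[ε], [η=θ]}, {[ε], [ζ], [η=θ]}} (3 elements).


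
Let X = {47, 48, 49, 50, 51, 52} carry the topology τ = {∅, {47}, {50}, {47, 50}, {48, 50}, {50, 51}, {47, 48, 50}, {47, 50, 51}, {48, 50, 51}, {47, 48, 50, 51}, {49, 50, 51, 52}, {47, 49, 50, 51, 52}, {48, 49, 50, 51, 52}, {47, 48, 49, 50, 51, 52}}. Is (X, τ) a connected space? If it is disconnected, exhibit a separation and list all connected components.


(X, τ) is disconnected; components = [{47}, {48, 49, 50, 51, 52}].

Find clopen sets (U ∈ τ with X ∖ U ∈ τ):
  U = ∅, X ∖ U = {47, 48, 49, 50, 51, 52} — both open, so U is clopen.
  U = {47}, X ∖ U = {48, 49, 50, 51, 52} — both open, so U is clopen.
  U = {48, 49, 50, 51, 52}, X ∖ U = {47} — both open, so U is clopen.
  U = {47, 48, 49, 50, 51, 52}, X ∖ U = ∅ — both open, so U is clopen.
Nontrivial clopen(s) exist: e.g. {47}. So (X, τ) is disconnected.
Compute connected components by grouping points that agree on all clopens:
  component: {47}
  component: {48, 49, 50, 51, 52}


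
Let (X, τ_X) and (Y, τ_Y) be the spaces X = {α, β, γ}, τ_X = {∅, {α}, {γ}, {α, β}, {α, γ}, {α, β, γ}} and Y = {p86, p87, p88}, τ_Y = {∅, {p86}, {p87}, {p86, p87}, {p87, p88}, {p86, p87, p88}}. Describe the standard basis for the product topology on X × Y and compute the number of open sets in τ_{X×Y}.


Basis B = {∅ × ∅, {α} × {p86}, {α} × {p87}, {γ} × {p86}, {γ} × {p87}, {α} × {p86, p87}, {α, β} × {p86}, {α, γ} × {p86}, {α} × {p87, p88}, {α, β} × {p87}, {α, γ} × {p87}, {γ} × {p86, p87}, {γ} × {p87, p88}, {α} × {p86, p87, p88}, {α, β, γ} × {p86}, {α, β, γ} × {p87}, {γ} × {p86, p87, p88}, {α, β} × {p86, p87}, {α, γ} × {p86, p87}, {α, β} × {p87, p88}, {α, γ} × {p87, p88}, {α, β} × {p86, p87, p88}, {α, γ} × {p86, p87, p88}, {α, β, γ} × {p86, p87}, {α, β, γ} × {p87, p88}, {α, β, γ} × {p86, p87, p88}}; |τ_{X×Y}| = 108.

Enumerate products U × V with U ∈ τ_X, V ∈ τ_Y (deduplicated):
  ∅ × ∅ = {} (∅)
  {α} × {p86} = {(α,p86)}
  {α} × {p87} = {(α,p87)}
  {γ} × {p86} = {(γ,p86)}
  {γ} × {p87} = {(γ,p87)}
  {α} × {p86, p87} = {(α,p86), (α,p87)}
  {α, β} × {p86} = {(α,p86), (β,p86)}
  {α, γ} × {p86} = {(α,p86), (γ,p86)}
  {α} × {p87, p88} = {(α,p87), (α,p88)}
  {α, β} × {p87} = {(α,p87), (β,p87)}
  {α, γ} × {p87} = {(α,p87), (γ,p87)}
  {γ} × {p86, p87} = {(γ,p86), (γ,p87)}
  {γ} × {p87, p88} = {(γ,p87), (γ,p88)}
  {α} × {p86, p87, p88} = {(α,p86), (α,p87), (α,p88)}
  {α, β, γ} × {p86} = {(α,p86), (β,p86), (γ,p86)}
  {α, β, γ} × {p87} = {(α,p87), (β,p87), (γ,p87)}
  {γ} × {p86, p87, p88} = {(γ,p86), (γ,p87), (γ,p88)}
  {α, β} × {p86, p87} = {(α,p86), (α,p87), (β,p86), (β,p87)}
  {α, γ} × {p86, p87} = {(α,p86), (α,p87), (γ,p86), (γ,p87)}
  {α, β} × {p87, p88} = {(α,p87), (α,p88), (β,p87), (β,p88)}
  {α, γ} × {p87, p88} = {(α,p87), (α,p88), (γ,p87), (γ,p88)}
  {α, β} × {p86, p87, p88} = {(α,p86), (α,p87), (α,p88), (β,p86), (β,p87), (β,p88)}
  {α, γ} × {p86, p87, p88} = {(α,p86), (α,p87), (α,p88), (γ,p86), (γ,p87), (γ,p88)}
  {α, β, γ} × {p86, p87} = {(α,p86), (α,p87), (β,p86), (β,p87), (γ,p86), (γ,p87)}
  {α, β, γ} × {p87, p88} = {(α,p87), (α,p88), (β,p87), (β,p88), (γ,p87), (γ,p88)}
  {α, β, γ} × {p86, p87, p88} = {(α,p86), (α,p87), (α,p88), (β,p86), (β,p87), (β,p88), (γ,p86), (γ,p87), (γ,p88)}
These 26 distinct sets form the basis B.
Close under arbitrary unions to get τ_{X×Y}; counting gives |τ_{X×Y}| = 108.
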